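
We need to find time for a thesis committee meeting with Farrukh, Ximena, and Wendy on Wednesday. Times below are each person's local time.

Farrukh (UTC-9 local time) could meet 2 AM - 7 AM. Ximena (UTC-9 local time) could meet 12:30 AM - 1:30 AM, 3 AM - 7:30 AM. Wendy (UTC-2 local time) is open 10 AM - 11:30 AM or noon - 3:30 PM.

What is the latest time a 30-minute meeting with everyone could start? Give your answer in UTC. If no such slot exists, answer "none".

Farrukh in UTC: 11:00-16:00 (add 9h to convert from UTC-9).
Ximena in UTC: 09:30-10:30, 12:00-16:30 (add 9h to convert from UTC-9).
Wendy in UTC: 12:00-13:30, 14:00-17:30 (add 2h to convert from UTC-2).
Farrukh ∩ Ximena: 12:00-16:00.
Farrukh ∩ Ximena ∩ Wendy: 12:00-13:30, 14:00-16:00.
So the common availability across everyone is 12:00-13:30, 14:00-16:00.
The last common window of at least 30 minutes is 14:00-16:00; a 30-minute meeting can start as late as 15:30 and still end by 16:00.

15:30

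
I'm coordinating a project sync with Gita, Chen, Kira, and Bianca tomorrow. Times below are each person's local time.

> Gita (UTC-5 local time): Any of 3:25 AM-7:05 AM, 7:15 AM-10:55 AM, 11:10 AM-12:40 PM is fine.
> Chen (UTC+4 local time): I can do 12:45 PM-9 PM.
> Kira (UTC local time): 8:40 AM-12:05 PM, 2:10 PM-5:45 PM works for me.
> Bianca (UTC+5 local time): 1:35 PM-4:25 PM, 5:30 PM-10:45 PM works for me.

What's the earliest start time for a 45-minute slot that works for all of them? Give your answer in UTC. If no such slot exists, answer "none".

Gita in UTC: 08:25-12:05, 12:15-15:55, 16:10-17:40 (add 5h to convert from UTC-5).
Chen in UTC: 08:45-17:00 (subtract 4h to convert from UTC+4).
Kira in UTC: 08:40-12:05, 14:10-17:45.
Bianca in UTC: 08:35-11:25, 12:30-17:45 (subtract 5h to convert from UTC+5).
Gita ∩ Chen: 08:45-12:05, 12:15-15:55, 16:10-17:00.
Gita ∩ Chen ∩ Kira: 08:45-12:05, 14:10-15:55, 16:10-17:00.
Gita ∩ Chen ∩ Kira ∩ Bianca: 08:45-11:25, 14:10-15:55, 16:10-17:00.
Those are the intersection windows.
The first common window of at least 45 minutes is 08:45-11:25, so the earliest start is 08:45.

08:45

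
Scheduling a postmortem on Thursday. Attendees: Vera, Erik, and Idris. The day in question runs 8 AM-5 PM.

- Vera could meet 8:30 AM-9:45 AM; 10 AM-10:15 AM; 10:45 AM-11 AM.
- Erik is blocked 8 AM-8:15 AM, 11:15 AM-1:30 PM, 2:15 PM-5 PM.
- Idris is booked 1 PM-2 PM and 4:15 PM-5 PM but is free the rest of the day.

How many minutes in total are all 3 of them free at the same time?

Vera free: 08:30-09:45, 10:00-10:15, 10:45-11:00.
Erik free: 08:15-11:15, 13:30-14:15 (invert busy blocks within the working day).
Idris free: 08:00-13:00, 14:00-16:15 (invert busy blocks within the working day).
Vera ∩ Erik: 08:30-09:45, 10:00-10:15, 10:45-11:00.
Vera ∩ Erik ∩ Idris: 08:30-09:45, 10:00-10:15, 10:45-11:00.
Summing the common windows: 75 + 15 + 15 = 105 minutes.

105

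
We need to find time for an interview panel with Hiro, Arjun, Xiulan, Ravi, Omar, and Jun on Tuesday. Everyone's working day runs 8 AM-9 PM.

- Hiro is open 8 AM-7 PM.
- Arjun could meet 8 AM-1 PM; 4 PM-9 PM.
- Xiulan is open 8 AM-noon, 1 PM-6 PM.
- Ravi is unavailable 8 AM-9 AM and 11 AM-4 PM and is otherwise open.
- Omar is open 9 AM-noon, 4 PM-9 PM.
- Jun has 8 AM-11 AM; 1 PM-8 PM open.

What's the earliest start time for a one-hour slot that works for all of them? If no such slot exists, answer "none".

09:00

Hiro free: 08:00-19:00.
Arjun free: 08:00-13:00, 16:00-21:00.
Xiulan free: 08:00-12:00, 13:00-18:00.
Ravi free: 09:00-11:00, 16:00-21:00 (invert busy blocks within the working day).
Omar free: 09:00-12:00, 16:00-21:00.
Jun free: 08:00-11:00, 13:00-20:00.
Hiro ∩ Arjun: 08:00-13:00, 16:00-19:00.
Hiro ∩ Arjun ∩ Xiulan: 08:00-12:00, 16:00-18:00.
Hiro ∩ Arjun ∩ Xiulan ∩ Ravi: 09:00-11:00, 16:00-18:00.
Hiro ∩ Arjun ∩ Xiulan ∩ Ravi ∩ Omar: 09:00-11:00, 16:00-18:00.
Hiro ∩ Arjun ∩ Xiulan ∩ Ravi ∩ Omar ∩ Jun: 09:00-11:00, 16:00-18:00.
Those are the intersection windows.
The first common window of at least 60 minutes is 09:00-11:00, so the earliest start is 09:00.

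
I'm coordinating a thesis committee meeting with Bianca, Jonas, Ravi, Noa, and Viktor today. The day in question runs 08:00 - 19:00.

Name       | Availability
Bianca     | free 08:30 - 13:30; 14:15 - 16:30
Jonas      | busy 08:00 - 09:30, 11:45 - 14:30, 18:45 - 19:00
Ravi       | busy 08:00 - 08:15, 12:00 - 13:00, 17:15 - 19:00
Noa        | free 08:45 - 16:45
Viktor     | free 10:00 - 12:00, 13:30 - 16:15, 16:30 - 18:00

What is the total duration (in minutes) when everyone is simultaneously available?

210

Bianca free: 08:30-13:30, 14:15-16:30.
Jonas free: 09:30-11:45, 14:30-18:45 (invert busy blocks within the working day).
Ravi free: 08:15-12:00, 13:00-17:15 (invert busy blocks within the working day).
Noa free: 08:45-16:45.
Viktor free: 10:00-12:00, 13:30-16:15, 16:30-18:00.
Bianca ∩ Jonas: 09:30-11:45, 14:30-16:30.
Bianca ∩ Jonas ∩ Ravi: 09:30-11:45, 14:30-16:30.
Bianca ∩ Jonas ∩ Ravi ∩ Noa: 09:30-11:45, 14:30-16:30.
Bianca ∩ Jonas ∩ Ravi ∩ Noa ∩ Viktor: 10:00-11:45, 14:30-16:15.
Summing the common windows: 105 + 105 = 210 minutes.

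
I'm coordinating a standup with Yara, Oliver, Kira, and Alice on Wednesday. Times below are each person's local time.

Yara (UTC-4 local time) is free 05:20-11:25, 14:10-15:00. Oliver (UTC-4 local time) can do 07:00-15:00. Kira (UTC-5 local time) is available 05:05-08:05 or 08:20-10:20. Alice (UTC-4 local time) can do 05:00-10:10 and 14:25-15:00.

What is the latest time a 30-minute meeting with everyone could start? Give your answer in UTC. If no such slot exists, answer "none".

13:40

Yara in UTC: 09:20-15:25, 18:10-19:00 (add 4h to convert from UTC-4).
Oliver in UTC: 11:00-19:00 (add 4h to convert from UTC-4).
Kira in UTC: 10:05-13:05, 13:20-15:20 (add 5h to convert from UTC-5).
Alice in UTC: 09:00-14:10, 18:25-19:00 (add 4h to convert from UTC-4).
Yara ∩ Oliver: 11:00-15:25, 18:10-19:00.
Yara ∩ Oliver ∩ Kira: 11:00-13:05, 13:20-15:20.
Yara ∩ Oliver ∩ Kira ∩ Alice: 11:00-13:05, 13:20-14:10.
The last common window of at least 30 minutes is 13:20-14:10; a 30-minute meeting can start as late as 13:40 and still end by 14:10.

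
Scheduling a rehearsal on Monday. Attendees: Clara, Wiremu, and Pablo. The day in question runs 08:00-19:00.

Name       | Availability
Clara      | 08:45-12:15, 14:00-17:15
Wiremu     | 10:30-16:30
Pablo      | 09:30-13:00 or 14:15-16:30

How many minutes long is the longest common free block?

Clara ∩ Wiremu: 10:30-12:15, 14:00-16:30.
Clara ∩ Wiremu ∩ Pablo: 10:30-12:15, 14:15-16:30.
The longest is 14:15-16:30 at 135 minutes.

135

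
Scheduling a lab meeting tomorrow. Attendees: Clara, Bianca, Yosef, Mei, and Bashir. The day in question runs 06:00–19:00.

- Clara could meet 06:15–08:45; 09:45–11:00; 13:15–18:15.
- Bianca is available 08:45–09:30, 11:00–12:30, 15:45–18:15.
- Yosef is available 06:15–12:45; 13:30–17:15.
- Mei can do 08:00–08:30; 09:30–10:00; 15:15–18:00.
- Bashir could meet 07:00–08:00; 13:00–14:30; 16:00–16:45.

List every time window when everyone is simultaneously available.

Clara ∩ Bianca: 15:45-18:15.
Clara ∩ Bianca ∩ Yosef: 15:45-17:15.
Clara ∩ Bianca ∩ Yosef ∩ Mei: 15:45-17:15.
Clara ∩ Bianca ∩ Yosef ∩ Mei ∩ Bashir: 16:00-16:45.
So the common availability across everyone is 16:00-16:45.

16:00-16:45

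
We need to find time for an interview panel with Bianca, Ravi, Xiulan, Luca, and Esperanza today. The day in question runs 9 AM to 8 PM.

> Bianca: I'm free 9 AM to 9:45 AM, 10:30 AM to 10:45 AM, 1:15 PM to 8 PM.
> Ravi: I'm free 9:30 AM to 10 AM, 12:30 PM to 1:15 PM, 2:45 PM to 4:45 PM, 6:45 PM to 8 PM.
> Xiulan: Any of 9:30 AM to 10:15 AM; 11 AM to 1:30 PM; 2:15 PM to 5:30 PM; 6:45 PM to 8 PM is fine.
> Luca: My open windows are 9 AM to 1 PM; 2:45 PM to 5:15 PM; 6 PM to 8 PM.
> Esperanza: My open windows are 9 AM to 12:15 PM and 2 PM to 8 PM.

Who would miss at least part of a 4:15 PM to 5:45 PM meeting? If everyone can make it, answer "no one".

Luca, Ravi, Xiulan

Bianca: free for 16:15-17:45. Ravi: not fully free for 16:15-17:45. Xiulan: not fully free for 16:15-17:45. Luca: not fully free for 16:15-17:45. Esperanza: free for 16:15-17:45.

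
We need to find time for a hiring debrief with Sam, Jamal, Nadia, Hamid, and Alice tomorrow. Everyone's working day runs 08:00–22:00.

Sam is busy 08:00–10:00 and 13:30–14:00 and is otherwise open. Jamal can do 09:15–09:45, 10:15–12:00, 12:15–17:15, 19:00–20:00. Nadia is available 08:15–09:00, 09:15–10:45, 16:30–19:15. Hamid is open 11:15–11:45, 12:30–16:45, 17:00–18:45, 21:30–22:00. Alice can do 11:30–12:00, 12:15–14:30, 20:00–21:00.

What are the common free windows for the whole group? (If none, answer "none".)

Sam free: 10:00-13:30, 14:00-22:00 (invert busy blocks within the working day).
Jamal free: 09:15-09:45, 10:15-12:00, 12:15-17:15, 19:00-20:00.
Nadia free: 08:15-09:00, 09:15-10:45, 16:30-19:15.
Hamid free: 11:15-11:45, 12:30-16:45, 17:00-18:45, 21:30-22:00.
Alice free: 11:30-12:00, 12:15-14:30, 20:00-21:00.
Sam ∩ Jamal: 10:15-12:00, 12:15-13:30, 14:00-17:15, 19:00-20:00.
Sam ∩ Jamal ∩ Nadia: 10:15-10:45, 16:30-17:15, 19:00-19:15.
Sam ∩ Jamal ∩ Nadia ∩ Hamid: 16:30-16:45, 17:00-17:15.
Sam ∩ Jamal ∩ Nadia ∩ Hamid ∩ Alice: ∅.
There is no time when everyone is free.

none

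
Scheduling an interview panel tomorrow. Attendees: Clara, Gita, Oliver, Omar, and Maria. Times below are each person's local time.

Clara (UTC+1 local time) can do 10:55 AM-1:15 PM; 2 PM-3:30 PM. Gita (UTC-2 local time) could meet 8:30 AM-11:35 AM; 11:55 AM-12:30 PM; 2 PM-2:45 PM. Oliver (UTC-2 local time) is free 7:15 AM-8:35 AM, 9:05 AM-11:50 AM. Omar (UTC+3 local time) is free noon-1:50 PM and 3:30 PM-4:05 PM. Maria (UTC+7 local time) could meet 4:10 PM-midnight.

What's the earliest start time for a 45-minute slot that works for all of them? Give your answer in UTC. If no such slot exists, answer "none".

none

Clara in UTC: 09:55-12:15, 13:00-14:30 (subtract 1h to convert from UTC+1).
Gita in UTC: 10:30-13:35, 13:55-14:30, 16:00-16:45 (add 2h to convert from UTC-2).
Oliver in UTC: 09:15-10:35, 11:05-13:50 (add 2h to convert from UTC-2).
Omar in UTC: 09:00-10:50, 12:30-13:05 (subtract 3h to convert from UTC+3).
Maria in UTC: 09:10-17:00 (subtract 7h to convert from UTC+7).
Clara ∩ Gita: 10:30-12:15, 13:00-13:35, 13:55-14:30.
Clara ∩ Gita ∩ Oliver: 10:30-10:35, 11:05-12:15, 13:00-13:35.
Clara ∩ Gita ∩ Oliver ∩ Omar: 10:30-10:35, 13:00-13:05.
Clara ∩ Gita ∩ Oliver ∩ Omar ∩ Maria: 10:30-10:35, 13:00-13:05.
No common window is at least 45 minutes long.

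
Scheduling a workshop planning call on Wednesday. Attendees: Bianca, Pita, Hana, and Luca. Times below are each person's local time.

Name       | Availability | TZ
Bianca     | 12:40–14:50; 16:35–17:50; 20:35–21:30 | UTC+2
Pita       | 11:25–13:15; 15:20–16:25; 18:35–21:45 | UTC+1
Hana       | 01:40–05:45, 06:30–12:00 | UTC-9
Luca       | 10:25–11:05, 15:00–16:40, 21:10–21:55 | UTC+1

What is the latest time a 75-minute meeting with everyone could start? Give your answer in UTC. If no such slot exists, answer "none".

none

Bianca in UTC: 10:40-12:50, 14:35-15:50, 18:35-19:30 (subtract 2h to convert from UTC+2).
Pita in UTC: 10:25-12:15, 14:20-15:25, 17:35-20:45 (subtract 1h to convert from UTC+1).
Hana in UTC: 10:40-14:45, 15:30-21:00 (add 9h to convert from UTC-9).
Luca in UTC: 09:25-10:05, 14:00-15:40, 20:10-20:55 (subtract 1h to convert from UTC+1).
Bianca ∩ Pita: 10:40-12:15, 14:35-15:25, 18:35-19:30.
Bianca ∩ Pita ∩ Hana: 10:40-12:15, 14:35-14:45, 18:35-19:30.
Bianca ∩ Pita ∩ Hana ∩ Luca: 14:35-14:45.
No common window is at least 75 minutes long.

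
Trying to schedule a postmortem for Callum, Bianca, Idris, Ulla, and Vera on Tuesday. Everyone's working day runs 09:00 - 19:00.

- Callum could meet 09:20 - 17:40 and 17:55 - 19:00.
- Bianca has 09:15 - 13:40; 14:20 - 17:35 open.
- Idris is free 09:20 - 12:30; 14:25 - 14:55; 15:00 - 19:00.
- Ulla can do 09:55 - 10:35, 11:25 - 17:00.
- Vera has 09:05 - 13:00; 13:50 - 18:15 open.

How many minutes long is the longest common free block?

Callum ∩ Bianca: 09:20-13:40, 14:20-17:35.
Callum ∩ Bianca ∩ Idris: 09:20-12:30, 14:25-14:55, 15:00-17:35.
Callum ∩ Bianca ∩ Idris ∩ Ulla: 09:55-10:35, 11:25-12:30, 14:25-14:55, 15:00-17:00.
Callum ∩ Bianca ∩ Idris ∩ Ulla ∩ Vera: 09:55-10:35, 11:25-12:30, 14:25-14:55, 15:00-17:00.
The longest is 15:00-17:00 at 120 minutes.

120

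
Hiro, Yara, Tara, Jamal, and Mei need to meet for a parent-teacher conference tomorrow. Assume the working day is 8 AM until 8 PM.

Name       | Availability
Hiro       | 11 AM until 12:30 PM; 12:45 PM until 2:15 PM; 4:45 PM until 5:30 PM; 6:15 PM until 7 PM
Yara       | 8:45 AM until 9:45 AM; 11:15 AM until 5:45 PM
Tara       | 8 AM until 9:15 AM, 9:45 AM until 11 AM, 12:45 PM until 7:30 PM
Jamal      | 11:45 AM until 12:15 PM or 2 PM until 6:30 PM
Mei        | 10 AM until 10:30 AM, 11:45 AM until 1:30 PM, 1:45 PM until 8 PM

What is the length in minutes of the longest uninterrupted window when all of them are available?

45

Hiro ∩ Yara: 11:15-12:30, 12:45-14:15, 16:45-17:30.
Hiro ∩ Yara ∩ Tara: 12:45-14:15, 16:45-17:30.
Hiro ∩ Yara ∩ Tara ∩ Jamal: 14:00-14:15, 16:45-17:30.
Hiro ∩ Yara ∩ Tara ∩ Jamal ∩ Mei: 14:00-14:15, 16:45-17:30.
The longest is 16:45-17:30 at 45 minutes.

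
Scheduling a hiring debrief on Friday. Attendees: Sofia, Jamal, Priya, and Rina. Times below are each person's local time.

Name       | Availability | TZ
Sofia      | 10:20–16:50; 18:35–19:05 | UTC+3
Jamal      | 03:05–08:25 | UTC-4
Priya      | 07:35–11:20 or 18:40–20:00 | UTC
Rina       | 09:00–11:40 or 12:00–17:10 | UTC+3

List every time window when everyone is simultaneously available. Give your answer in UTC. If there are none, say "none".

Sofia in UTC: 07:20-13:50, 15:35-16:05 (subtract 3h to convert from UTC+3).
Jamal in UTC: 07:05-12:25 (add 4h to convert from UTC-4).
Priya in UTC: 07:35-11:20, 18:40-20:00.
Rina in UTC: 06:00-08:40, 09:00-14:10 (subtract 3h to convert from UTC+3).
Sofia ∩ Jamal: 07:20-12:25.
Sofia ∩ Jamal ∩ Priya: 07:35-11:20.
Sofia ∩ Jamal ∩ Priya ∩ Rina: 07:35-08:40, 09:00-11:20.

07:35-08:40, 09:00-11:20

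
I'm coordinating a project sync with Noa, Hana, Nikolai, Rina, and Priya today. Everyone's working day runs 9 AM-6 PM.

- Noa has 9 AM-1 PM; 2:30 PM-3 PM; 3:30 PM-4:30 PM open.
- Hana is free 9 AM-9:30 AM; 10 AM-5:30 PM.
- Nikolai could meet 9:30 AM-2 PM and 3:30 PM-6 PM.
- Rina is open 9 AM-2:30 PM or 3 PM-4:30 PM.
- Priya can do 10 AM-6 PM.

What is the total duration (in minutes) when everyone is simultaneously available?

240

Noa ∩ Hana: 09:00-09:30, 10:00-13:00, 14:30-15:00, 15:30-16:30.
Noa ∩ Hana ∩ Nikolai: 10:00-13:00, 15:30-16:30.
Noa ∩ Hana ∩ Nikolai ∩ Rina: 10:00-13:00, 15:30-16:30.
Noa ∩ Hana ∩ Nikolai ∩ Rina ∩ Priya: 10:00-13:00, 15:30-16:30.
Summing the common windows: 180 + 60 = 240 minutes.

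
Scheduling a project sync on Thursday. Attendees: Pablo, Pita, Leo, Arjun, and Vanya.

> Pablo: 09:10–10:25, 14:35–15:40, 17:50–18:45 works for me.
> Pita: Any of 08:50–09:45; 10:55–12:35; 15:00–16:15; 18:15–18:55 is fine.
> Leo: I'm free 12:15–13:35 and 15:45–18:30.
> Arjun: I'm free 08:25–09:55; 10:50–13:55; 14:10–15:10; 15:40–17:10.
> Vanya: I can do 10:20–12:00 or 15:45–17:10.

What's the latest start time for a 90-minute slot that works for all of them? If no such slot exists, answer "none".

Pablo ∩ Pita: 09:10-09:45, 15:00-15:40, 18:15-18:45.
Pablo ∩ Pita ∩ Leo: 18:15-18:30.
Pablo ∩ Pita ∩ Leo ∩ Arjun: ∅.
Pablo ∩ Pita ∩ Leo ∩ Arjun ∩ Vanya: ∅.
There is no time when everyone is free.
No common window is at least 90 minutes long.

none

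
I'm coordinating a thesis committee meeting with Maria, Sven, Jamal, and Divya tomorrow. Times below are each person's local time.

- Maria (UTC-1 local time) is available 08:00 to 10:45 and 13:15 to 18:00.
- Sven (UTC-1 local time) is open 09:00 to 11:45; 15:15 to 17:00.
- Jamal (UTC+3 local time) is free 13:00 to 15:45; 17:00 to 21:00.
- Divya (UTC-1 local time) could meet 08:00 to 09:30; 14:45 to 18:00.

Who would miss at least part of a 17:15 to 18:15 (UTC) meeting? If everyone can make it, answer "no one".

Jamal, Sven

Maria in UTC: 09:00-11:45, 14:15-19:00 (add 1h to convert from UTC-1).
Sven in UTC: 10:00-12:45, 16:15-18:00 (add 1h to convert from UTC-1).
Jamal in UTC: 10:00-12:45, 14:00-18:00 (subtract 3h to convert from UTC+3).
Divya in UTC: 09:00-10:30, 15:45-19:00 (add 1h to convert from UTC-1).
Maria: free for 17:15-18:15. Sven: not fully free for 17:15-18:15. Jamal: not fully free for 17:15-18:15. Divya: free for 17:15-18:15.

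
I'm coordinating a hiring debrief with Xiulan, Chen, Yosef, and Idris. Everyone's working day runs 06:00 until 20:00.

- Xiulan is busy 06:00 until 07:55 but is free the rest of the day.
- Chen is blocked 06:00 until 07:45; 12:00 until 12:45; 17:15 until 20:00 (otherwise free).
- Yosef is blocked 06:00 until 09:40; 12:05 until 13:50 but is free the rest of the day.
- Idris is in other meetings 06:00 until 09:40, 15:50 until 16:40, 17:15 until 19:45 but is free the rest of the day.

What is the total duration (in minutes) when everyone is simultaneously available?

Xiulan free: 07:55-20:00 (invert busy blocks within the working day).
Chen free: 07:45-12:00, 12:45-17:15 (invert busy blocks within the working day).
Yosef free: 09:40-12:05, 13:50-20:00 (invert busy blocks within the working day).
Idris free: 09:40-15:50, 16:40-17:15, 19:45-20:00 (invert busy blocks within the working day).
Xiulan ∩ Chen: 07:55-12:00, 12:45-17:15.
Xiulan ∩ Chen ∩ Yosef: 09:40-12:00, 13:50-17:15.
Xiulan ∩ Chen ∩ Yosef ∩ Idris: 09:40-12:00, 13:50-15:50, 16:40-17:15.
Summing the common windows: 140 + 120 + 35 = 295 minutes.

295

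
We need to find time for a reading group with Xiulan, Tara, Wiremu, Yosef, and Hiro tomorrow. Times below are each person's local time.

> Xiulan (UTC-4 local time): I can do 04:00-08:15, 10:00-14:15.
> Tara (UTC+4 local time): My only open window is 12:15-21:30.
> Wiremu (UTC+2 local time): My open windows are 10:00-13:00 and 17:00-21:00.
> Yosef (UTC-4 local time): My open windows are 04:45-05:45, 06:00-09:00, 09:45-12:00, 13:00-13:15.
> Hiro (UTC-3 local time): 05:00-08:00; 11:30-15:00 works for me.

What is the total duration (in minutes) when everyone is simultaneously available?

Xiulan in UTC: 08:00-12:15, 14:00-18:15 (add 4h to convert from UTC-4).
Tara in UTC: 08:15-17:30 (subtract 4h to convert from UTC+4).
Wiremu in UTC: 08:00-11:00, 15:00-19:00 (subtract 2h to convert from UTC+2).
Yosef in UTC: 08:45-09:45, 10:00-13:00, 13:45-16:00, 17:00-17:15 (add 4h to convert from UTC-4).
Hiro in UTC: 08:00-11:00, 14:30-18:00 (add 3h to convert from UTC-3).
Xiulan ∩ Tara: 08:15-12:15, 14:00-17:30.
Xiulan ∩ Tara ∩ Wiremu: 08:15-11:00, 15:00-17:30.
Xiulan ∩ Tara ∩ Wiremu ∩ Yosef: 08:45-09:45, 10:00-11:00, 15:00-16:00, 17:00-17:15.
Xiulan ∩ Tara ∩ Wiremu ∩ Yosef ∩ Hiro: 08:45-09:45, 10:00-11:00, 15:00-16:00, 17:00-17:15.
Summing the common windows: 60 + 60 + 60 + 15 = 195 minutes.

195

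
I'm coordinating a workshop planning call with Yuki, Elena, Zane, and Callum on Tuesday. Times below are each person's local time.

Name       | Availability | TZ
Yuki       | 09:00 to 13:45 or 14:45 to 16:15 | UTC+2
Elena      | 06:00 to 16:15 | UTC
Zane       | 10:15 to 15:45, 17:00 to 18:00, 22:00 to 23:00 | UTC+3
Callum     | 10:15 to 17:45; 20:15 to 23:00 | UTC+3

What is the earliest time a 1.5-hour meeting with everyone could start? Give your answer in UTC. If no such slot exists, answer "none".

07:15

Yuki in UTC: 07:00-11:45, 12:45-14:15 (subtract 2h to convert from UTC+2).
Elena in UTC: 06:00-16:15.
Zane in UTC: 07:15-12:45, 14:00-15:00, 19:00-20:00 (subtract 3h to convert from UTC+3).
Callum in UTC: 07:15-14:45, 17:15-20:00 (subtract 3h to convert from UTC+3).
Yuki ∩ Elena: 07:00-11:45, 12:45-14:15.
Yuki ∩ Elena ∩ Zane: 07:15-11:45, 14:00-14:15.
Yuki ∩ Elena ∩ Zane ∩ Callum: 07:15-11:45, 14:00-14:15.
So the common availability across everyone is 07:15-11:45, 14:00-14:15.
The first common window of at least 90 minutes is 07:15-11:45, so the earliest start is 07:15.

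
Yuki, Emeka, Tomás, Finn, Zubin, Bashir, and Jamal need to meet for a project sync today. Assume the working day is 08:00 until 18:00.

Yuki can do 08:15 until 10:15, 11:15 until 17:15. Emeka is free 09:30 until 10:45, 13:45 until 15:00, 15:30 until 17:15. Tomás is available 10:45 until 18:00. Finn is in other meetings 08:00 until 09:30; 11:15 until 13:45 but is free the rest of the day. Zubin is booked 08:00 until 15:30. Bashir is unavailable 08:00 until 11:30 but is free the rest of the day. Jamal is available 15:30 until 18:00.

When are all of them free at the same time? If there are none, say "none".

Yuki free: 08:15-10:15, 11:15-17:15.
Emeka free: 09:30-10:45, 13:45-15:00, 15:30-17:15.
Tomás free: 10:45-18:00.
Finn free: 09:30-11:15, 13:45-18:00 (invert busy blocks within the working day).
Zubin free: 15:30-18:00 (invert busy blocks within the working day).
Bashir free: 11:30-18:00 (invert busy blocks within the working day).
Jamal free: 15:30-18:00.
Yuki ∩ Emeka: 09:30-10:15, 13:45-15:00, 15:30-17:15.
Yuki ∩ Emeka ∩ Tomás: 13:45-15:00, 15:30-17:15.
Yuki ∩ Emeka ∩ Tomás ∩ Finn: 13:45-15:00, 15:30-17:15.
Yuki ∩ Emeka ∩ Tomás ∩ Finn ∩ Zubin: 15:30-17:15.
Yuki ∩ Emeka ∩ Tomás ∩ Finn ∩ Zubin ∩ Bashir: 15:30-17:15.
Yuki ∩ Emeka ∩ Tomás ∩ Finn ∩ Zubin ∩ Bashir ∩ Jamal: 15:30-17:15.

15:30-17:15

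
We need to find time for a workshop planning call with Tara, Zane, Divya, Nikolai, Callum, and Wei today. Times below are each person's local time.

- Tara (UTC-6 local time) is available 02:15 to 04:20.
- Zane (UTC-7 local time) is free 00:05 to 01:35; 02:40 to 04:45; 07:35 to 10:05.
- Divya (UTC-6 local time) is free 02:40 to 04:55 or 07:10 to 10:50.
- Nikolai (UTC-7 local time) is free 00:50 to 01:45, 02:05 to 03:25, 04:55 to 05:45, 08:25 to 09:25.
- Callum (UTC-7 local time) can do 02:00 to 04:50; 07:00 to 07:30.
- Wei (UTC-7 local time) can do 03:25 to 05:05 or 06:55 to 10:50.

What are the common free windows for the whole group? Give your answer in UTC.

none

Tara in UTC: 08:15-10:20 (add 6h to convert from UTC-6).
Zane in UTC: 07:05-08:35, 09:40-11:45, 14:35-17:05 (add 7h to convert from UTC-7).
Divya in UTC: 08:40-10:55, 13:10-16:50 (add 6h to convert from UTC-6).
Nikolai in UTC: 07:50-08:45, 09:05-10:25, 11:55-12:45, 15:25-16:25 (add 7h to convert from UTC-7).
Callum in UTC: 09:00-11:50, 14:00-14:30 (add 7h to convert from UTC-7).
Wei in UTC: 10:25-12:05, 13:55-17:50 (add 7h to convert from UTC-7).
Tara ∩ Zane: 08:15-08:35, 09:40-10:20.
Tara ∩ Zane ∩ Divya: 09:40-10:20.
Tara ∩ Zane ∩ Divya ∩ Nikolai: 09:40-10:20.
Tara ∩ Zane ∩ Divya ∩ Nikolai ∩ Callum: 09:40-10:20.
Tara ∩ Zane ∩ Divya ∩ Nikolai ∩ Callum ∩ Wei: ∅.
There is no time when everyone is free.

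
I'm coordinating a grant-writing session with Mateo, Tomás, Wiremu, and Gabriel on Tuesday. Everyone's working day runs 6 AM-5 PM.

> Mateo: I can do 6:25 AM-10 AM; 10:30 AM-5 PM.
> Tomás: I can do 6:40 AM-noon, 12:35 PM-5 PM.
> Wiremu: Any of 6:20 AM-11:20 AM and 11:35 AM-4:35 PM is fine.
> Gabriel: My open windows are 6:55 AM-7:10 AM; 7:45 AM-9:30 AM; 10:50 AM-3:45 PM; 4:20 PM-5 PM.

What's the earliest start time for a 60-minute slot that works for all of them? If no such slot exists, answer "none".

07:45

Mateo ∩ Tomás: 06:40-10:00, 10:30-12:00, 12:35-17:00.
Mateo ∩ Tomás ∩ Wiremu: 06:40-10:00, 10:30-11:20, 11:35-12:00, 12:35-16:35.
Mateo ∩ Tomás ∩ Wiremu ∩ Gabriel: 06:55-07:10, 07:45-09:30, 10:50-11:20, 11:35-12:00, 12:35-15:45, 16:20-16:35.
The first common window of at least 60 minutes is 07:45-09:30, so the earliest start is 07:45.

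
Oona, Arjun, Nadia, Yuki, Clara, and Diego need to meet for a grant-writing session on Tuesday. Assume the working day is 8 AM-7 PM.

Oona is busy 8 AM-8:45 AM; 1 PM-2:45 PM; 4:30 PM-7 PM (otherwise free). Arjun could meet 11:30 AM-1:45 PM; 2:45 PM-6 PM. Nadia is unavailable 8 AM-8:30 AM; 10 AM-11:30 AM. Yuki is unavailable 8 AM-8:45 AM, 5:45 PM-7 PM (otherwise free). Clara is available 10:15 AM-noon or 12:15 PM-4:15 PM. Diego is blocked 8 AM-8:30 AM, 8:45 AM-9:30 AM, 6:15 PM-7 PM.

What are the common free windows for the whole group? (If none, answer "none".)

11:30-12:00, 12:15-13:00, 14:45-16:15

Oona free: 08:45-13:00, 14:45-16:30 (invert busy blocks within the working day).
Arjun free: 11:30-13:45, 14:45-18:00.
Nadia free: 08:30-10:00, 11:30-19:00 (invert busy blocks within the working day).
Yuki free: 08:45-17:45 (invert busy blocks within the working day).
Clara free: 10:15-12:00, 12:15-16:15.
Diego free: 08:30-08:45, 09:30-18:15 (invert busy blocks within the working day).
Oona ∩ Arjun: 11:30-13:00, 14:45-16:30.
Oona ∩ Arjun ∩ Nadia: 11:30-13:00, 14:45-16:30.
Oona ∩ Arjun ∩ Nadia ∩ Yuki: 11:30-13:00, 14:45-16:30.
Oona ∩ Arjun ∩ Nadia ∩ Yuki ∩ Clara: 11:30-12:00, 12:15-13:00, 14:45-16:15.
Oona ∩ Arjun ∩ Nadia ∩ Yuki ∩ Clara ∩ Diego: 11:30-12:00, 12:15-13:00, 14:45-16:15.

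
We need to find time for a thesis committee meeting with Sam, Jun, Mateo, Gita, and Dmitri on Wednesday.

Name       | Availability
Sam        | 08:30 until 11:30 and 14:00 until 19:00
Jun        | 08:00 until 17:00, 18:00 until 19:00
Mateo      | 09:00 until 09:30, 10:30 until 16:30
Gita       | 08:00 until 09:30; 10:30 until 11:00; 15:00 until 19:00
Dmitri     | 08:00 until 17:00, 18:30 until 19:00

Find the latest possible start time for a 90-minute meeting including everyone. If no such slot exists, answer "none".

15:00

Sam ∩ Jun: 08:30-11:30, 14:00-17:00, 18:00-19:00.
Sam ∩ Jun ∩ Mateo: 09:00-09:30, 10:30-11:30, 14:00-16:30.
Sam ∩ Jun ∩ Mateo ∩ Gita: 09:00-09:30, 10:30-11:00, 15:00-16:30.
Sam ∩ Jun ∩ Mateo ∩ Gita ∩ Dmitri: 09:00-09:30, 10:30-11:00, 15:00-16:30.
The last common window of at least 90 minutes is 15:00-16:30; a 90-minute meeting can start as late as 15:00 and still end by 16:30.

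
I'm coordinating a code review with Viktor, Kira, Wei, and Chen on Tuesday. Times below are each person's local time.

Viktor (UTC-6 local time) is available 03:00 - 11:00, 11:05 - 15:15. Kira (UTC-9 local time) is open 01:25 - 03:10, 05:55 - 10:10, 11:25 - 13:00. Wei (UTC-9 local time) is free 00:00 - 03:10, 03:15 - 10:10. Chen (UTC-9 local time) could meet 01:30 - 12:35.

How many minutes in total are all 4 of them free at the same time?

Viktor in UTC: 09:00-17:00, 17:05-21:15 (add 6h to convert from UTC-6).
Kira in UTC: 10:25-12:10, 14:55-19:10, 20:25-22:00 (add 9h to convert from UTC-9).
Wei in UTC: 09:00-12:10, 12:15-19:10 (add 9h to convert from UTC-9).
Chen in UTC: 10:30-21:35 (add 9h to convert from UTC-9).
Viktor ∩ Kira: 10:25-12:10, 14:55-17:00, 17:05-19:10, 20:25-21:15.
Viktor ∩ Kira ∩ Wei: 10:25-12:10, 14:55-17:00, 17:05-19:10.
Viktor ∩ Kira ∩ Wei ∩ Chen: 10:30-12:10, 14:55-17:00, 17:05-19:10.
Summing the common windows: 100 + 125 + 125 = 350 minutes.

350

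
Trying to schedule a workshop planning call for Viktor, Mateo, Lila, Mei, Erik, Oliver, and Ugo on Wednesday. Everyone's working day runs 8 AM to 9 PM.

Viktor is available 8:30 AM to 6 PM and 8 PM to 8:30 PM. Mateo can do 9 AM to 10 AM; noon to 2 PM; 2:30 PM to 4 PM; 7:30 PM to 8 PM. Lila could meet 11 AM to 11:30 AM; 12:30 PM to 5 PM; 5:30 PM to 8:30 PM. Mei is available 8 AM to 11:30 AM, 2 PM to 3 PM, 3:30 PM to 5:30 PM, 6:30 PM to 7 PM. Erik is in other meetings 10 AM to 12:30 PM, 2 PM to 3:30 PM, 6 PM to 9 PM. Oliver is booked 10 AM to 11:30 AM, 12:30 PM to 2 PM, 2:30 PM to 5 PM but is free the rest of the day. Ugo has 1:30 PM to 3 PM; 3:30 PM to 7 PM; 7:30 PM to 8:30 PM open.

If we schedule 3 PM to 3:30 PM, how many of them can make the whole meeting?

Viktor free: 08:30-18:00, 20:00-20:30.
Mateo free: 09:00-10:00, 12:00-14:00, 14:30-16:00, 19:30-20:00.
Lila free: 11:00-11:30, 12:30-17:00, 17:30-20:30.
Mei free: 08:00-11:30, 14:00-15:00, 15:30-17:30, 18:30-19:00.
Erik free: 08:00-10:00, 12:30-14:00, 15:30-18:00 (invert busy blocks within the working day).
Oliver free: 08:00-10:00, 11:30-12:30, 14:00-14:30, 17:00-21:00 (invert busy blocks within the working day).
Ugo free: 13:30-15:00, 15:30-19:00, 19:30-20:30.
Viktor, Mateo, and Lila can make the full 15:00-15:30 slot — that's 3.

3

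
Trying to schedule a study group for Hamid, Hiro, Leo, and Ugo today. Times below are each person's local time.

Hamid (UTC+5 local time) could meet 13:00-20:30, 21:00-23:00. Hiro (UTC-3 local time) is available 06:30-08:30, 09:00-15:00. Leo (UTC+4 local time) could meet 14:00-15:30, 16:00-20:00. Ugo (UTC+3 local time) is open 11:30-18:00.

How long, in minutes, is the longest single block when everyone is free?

180

Hamid in UTC: 08:00-15:30, 16:00-18:00 (subtract 5h to convert from UTC+5).
Hiro in UTC: 09:30-11:30, 12:00-18:00 (add 3h to convert from UTC-3).
Leo in UTC: 10:00-11:30, 12:00-16:00 (subtract 4h to convert from UTC+4).
Ugo in UTC: 08:30-15:00 (subtract 3h to convert from UTC+3).
Hamid ∩ Hiro: 09:30-11:30, 12:00-15:30, 16:00-18:00.
Hamid ∩ Hiro ∩ Leo: 10:00-11:30, 12:00-15:30.
Hamid ∩ Hiro ∩ Leo ∩ Ugo: 10:00-11:30, 12:00-15:00.
The longest is 12:00-15:00 at 180 minutes.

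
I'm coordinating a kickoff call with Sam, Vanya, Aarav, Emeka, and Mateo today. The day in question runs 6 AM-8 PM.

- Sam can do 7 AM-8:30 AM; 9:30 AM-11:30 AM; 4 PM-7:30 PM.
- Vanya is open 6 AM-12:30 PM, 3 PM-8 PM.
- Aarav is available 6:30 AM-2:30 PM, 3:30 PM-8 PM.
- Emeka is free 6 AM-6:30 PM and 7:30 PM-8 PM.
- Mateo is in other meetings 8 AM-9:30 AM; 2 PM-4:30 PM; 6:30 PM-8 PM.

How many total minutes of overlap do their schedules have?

Sam free: 07:00-08:30, 09:30-11:30, 16:00-19:30.
Vanya free: 06:00-12:30, 15:00-20:00.
Aarav free: 06:30-14:30, 15:30-20:00.
Emeka free: 06:00-18:30, 19:30-20:00.
Mateo free: 06:00-08:00, 09:30-14:00, 16:30-18:30 (invert busy blocks within the working day).
Sam ∩ Vanya: 07:00-08:30, 09:30-11:30, 16:00-19:30.
Sam ∩ Vanya ∩ Aarav: 07:00-08:30, 09:30-11:30, 16:00-19:30.
Sam ∩ Vanya ∩ Aarav ∩ Emeka: 07:00-08:30, 09:30-11:30, 16:00-18:30.
Sam ∩ Vanya ∩ Aarav ∩ Emeka ∩ Mateo: 07:00-08:00, 09:30-11:30, 16:30-18:30.
Summing the common windows: 60 + 120 + 120 = 300 minutes.

300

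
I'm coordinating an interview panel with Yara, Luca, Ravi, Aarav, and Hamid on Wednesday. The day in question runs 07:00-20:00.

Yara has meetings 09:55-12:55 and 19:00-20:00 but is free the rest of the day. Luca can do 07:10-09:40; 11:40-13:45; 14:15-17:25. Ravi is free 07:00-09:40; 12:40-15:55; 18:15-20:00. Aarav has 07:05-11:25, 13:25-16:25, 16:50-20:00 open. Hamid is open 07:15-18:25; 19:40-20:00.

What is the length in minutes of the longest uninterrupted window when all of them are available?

Yara free: 07:00-09:55, 12:55-19:00 (invert busy blocks within the working day).
Luca free: 07:10-09:40, 11:40-13:45, 14:15-17:25.
Ravi free: 07:00-09:40, 12:40-15:55, 18:15-20:00.
Aarav free: 07:05-11:25, 13:25-16:25, 16:50-20:00.
Hamid free: 07:15-18:25, 19:40-20:00.
Yara ∩ Luca: 07:10-09:40, 12:55-13:45, 14:15-17:25.
Yara ∩ Luca ∩ Ravi: 07:10-09:40, 12:55-13:45, 14:15-15:55.
Yara ∩ Luca ∩ Ravi ∩ Aarav: 07:10-09:40, 13:25-13:45, 14:15-15:55.
Yara ∩ Luca ∩ Ravi ∩ Aarav ∩ Hamid: 07:15-09:40, 13:25-13:45, 14:15-15:55.
The longest is 07:15-09:40 at 145 minutes.

145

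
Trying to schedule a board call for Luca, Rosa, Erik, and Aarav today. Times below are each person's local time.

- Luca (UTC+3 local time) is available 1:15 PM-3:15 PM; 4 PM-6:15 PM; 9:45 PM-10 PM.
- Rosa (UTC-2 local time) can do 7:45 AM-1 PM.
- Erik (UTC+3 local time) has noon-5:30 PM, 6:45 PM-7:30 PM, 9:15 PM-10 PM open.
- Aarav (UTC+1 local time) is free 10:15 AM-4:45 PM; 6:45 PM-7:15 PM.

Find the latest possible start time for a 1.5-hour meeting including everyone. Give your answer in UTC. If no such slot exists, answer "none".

13:00

Luca in UTC: 10:15-12:15, 13:00-15:15, 18:45-19:00 (subtract 3h to convert from UTC+3).
Rosa in UTC: 09:45-15:00 (add 2h to convert from UTC-2).
Erik in UTC: 09:00-14:30, 15:45-16:30, 18:15-19:00 (subtract 3h to convert from UTC+3).
Aarav in UTC: 09:15-15:45, 17:45-18:15 (subtract 1h to convert from UTC+1).
Luca ∩ Rosa: 10:15-12:15, 13:00-15:00.
Luca ∩ Rosa ∩ Erik: 10:15-12:15, 13:00-14:30.
Luca ∩ Rosa ∩ Erik ∩ Aarav: 10:15-12:15, 13:00-14:30.
The last common window of at least 90 minutes is 13:00-14:30; a 90-minute meeting can start as late as 13:00 and still end by 14:30.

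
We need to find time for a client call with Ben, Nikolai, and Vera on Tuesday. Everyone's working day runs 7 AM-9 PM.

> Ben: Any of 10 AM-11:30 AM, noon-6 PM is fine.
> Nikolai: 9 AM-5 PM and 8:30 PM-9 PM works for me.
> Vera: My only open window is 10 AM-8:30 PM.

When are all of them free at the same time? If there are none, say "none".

10:00-11:30, 12:00-17:00

Ben ∩ Nikolai: 10:00-11:30, 12:00-17:00.
Ben ∩ Nikolai ∩ Vera: 10:00-11:30, 12:00-17:00.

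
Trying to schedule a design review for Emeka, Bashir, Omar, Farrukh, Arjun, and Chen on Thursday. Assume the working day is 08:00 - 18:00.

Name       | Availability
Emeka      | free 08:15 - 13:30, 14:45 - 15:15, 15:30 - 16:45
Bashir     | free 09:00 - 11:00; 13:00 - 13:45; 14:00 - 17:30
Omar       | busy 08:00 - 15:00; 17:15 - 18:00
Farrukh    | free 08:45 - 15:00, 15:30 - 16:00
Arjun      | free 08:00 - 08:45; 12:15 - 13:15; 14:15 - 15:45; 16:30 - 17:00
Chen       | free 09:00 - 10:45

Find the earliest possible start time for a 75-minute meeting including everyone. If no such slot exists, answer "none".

none

Emeka free: 08:15-13:30, 14:45-15:15, 15:30-16:45.
Bashir free: 09:00-11:00, 13:00-13:45, 14:00-17:30.
Omar free: 15:00-17:15 (invert busy blocks within the working day).
Farrukh free: 08:45-15:00, 15:30-16:00.
Arjun free: 08:00-08:45, 12:15-13:15, 14:15-15:45, 16:30-17:00.
Chen free: 09:00-10:45.
Emeka ∩ Bashir: 09:00-11:00, 13:00-13:30, 14:45-15:15, 15:30-16:45.
Emeka ∩ Bashir ∩ Omar: 15:00-15:15, 15:30-16:45.
Emeka ∩ Bashir ∩ Omar ∩ Farrukh: 15:30-16:00.
Emeka ∩ Bashir ∩ Omar ∩ Farrukh ∩ Arjun: 15:30-15:45.
Emeka ∩ Bashir ∩ Omar ∩ Farrukh ∩ Arjun ∩ Chen: ∅.
There is no time when everyone is free.
No common window is at least 75 minutes long.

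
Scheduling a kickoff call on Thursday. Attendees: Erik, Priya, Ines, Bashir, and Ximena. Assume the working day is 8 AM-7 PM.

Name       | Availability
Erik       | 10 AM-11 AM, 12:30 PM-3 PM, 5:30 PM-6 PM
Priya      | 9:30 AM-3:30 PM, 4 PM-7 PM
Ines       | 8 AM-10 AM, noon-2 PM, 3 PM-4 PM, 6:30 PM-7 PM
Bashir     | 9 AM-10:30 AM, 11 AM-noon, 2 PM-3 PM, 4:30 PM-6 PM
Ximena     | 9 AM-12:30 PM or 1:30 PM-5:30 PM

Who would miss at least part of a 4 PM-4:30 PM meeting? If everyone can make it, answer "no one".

Erik: not fully free for 16:00-16:30. Priya: free for 16:00-16:30. Ines: not fully free for 16:00-16:30. Bashir: not fully free for 16:00-16:30. Ximena: free for 16:00-16:30.

Bashir, Erik, Ines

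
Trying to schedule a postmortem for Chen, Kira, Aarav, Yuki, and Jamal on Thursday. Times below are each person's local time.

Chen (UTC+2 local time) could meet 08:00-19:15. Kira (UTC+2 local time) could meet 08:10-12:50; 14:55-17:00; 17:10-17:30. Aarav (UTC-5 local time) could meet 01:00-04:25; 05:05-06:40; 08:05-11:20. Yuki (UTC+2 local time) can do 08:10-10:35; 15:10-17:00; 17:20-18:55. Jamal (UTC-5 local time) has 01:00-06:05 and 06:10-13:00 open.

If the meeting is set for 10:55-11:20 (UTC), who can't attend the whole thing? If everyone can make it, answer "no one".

Jamal, Kira, Yuki

Chen in UTC: 06:00-17:15 (subtract 2h to convert from UTC+2).
Kira in UTC: 06:10-10:50, 12:55-15:00, 15:10-15:30 (subtract 2h to convert from UTC+2).
Aarav in UTC: 06:00-09:25, 10:05-11:40, 13:05-16:20 (add 5h to convert from UTC-5).
Yuki in UTC: 06:10-08:35, 13:10-15:00, 15:20-16:55 (subtract 2h to convert from UTC+2).
Jamal in UTC: 06:00-11:05, 11:10-18:00 (add 5h to convert from UTC-5).
Chen: free for 10:55-11:20. Kira: not fully free for 10:55-11:20. Aarav: free for 10:55-11:20. Yuki: not fully free for 10:55-11:20. Jamal: not fully free for 10:55-11:20.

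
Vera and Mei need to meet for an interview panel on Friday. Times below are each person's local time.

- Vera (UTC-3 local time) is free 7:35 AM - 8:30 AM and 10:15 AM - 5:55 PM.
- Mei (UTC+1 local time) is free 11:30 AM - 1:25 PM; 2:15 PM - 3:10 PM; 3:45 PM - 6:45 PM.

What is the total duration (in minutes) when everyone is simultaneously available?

Vera in UTC: 10:35-11:30, 13:15-20:55 (add 3h to convert from UTC-3).
Mei in UTC: 10:30-12:25, 13:15-14:10, 14:45-17:45 (subtract 1h to convert from UTC+1).
Vera ∩ Mei: 10:35-11:30, 13:15-14:10, 14:45-17:45.
Those are the intersection windows.
Summing the common windows: 55 + 55 + 180 = 290 minutes.

290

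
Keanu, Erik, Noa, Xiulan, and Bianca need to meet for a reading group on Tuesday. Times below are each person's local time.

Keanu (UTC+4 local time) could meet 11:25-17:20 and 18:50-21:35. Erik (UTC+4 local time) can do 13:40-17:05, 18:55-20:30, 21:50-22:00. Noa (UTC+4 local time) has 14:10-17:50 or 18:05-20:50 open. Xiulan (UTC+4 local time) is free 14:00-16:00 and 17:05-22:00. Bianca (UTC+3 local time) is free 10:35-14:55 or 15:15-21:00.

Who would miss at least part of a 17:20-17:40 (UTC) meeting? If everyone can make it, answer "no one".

Erik, Keanu, Noa

Keanu in UTC: 07:25-13:20, 14:50-17:35 (subtract 4h to convert from UTC+4).
Erik in UTC: 09:40-13:05, 14:55-16:30, 17:50-18:00 (subtract 4h to convert from UTC+4).
Noa in UTC: 10:10-13:50, 14:05-16:50 (subtract 4h to convert from UTC+4).
Xiulan in UTC: 10:00-12:00, 13:05-18:00 (subtract 4h to convert from UTC+4).
Bianca in UTC: 07:35-11:55, 12:15-18:00 (subtract 3h to convert from UTC+3).
Keanu: not fully free for 17:20-17:40. Erik: not fully free for 17:20-17:40. Noa: not fully free for 17:20-17:40. Xiulan: free for 17:20-17:40. Bianca: free for 17:20-17:40.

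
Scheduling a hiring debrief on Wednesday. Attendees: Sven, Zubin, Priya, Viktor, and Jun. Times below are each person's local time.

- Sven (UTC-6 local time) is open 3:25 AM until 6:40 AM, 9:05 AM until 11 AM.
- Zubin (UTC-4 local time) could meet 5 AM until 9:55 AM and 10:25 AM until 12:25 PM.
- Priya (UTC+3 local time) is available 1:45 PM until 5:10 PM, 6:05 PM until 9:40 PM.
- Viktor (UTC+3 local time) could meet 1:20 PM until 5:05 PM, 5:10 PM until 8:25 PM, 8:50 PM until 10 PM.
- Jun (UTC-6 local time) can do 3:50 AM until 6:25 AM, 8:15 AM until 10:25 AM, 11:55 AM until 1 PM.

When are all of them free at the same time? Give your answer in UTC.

10:45-12:25, 15:05-16:25

Sven in UTC: 09:25-12:40, 15:05-17:00 (add 6h to convert from UTC-6).
Zubin in UTC: 09:00-13:55, 14:25-16:25 (add 4h to convert from UTC-4).
Priya in UTC: 10:45-14:10, 15:05-18:40 (subtract 3h to convert from UTC+3).
Viktor in UTC: 10:20-14:05, 14:10-17:25, 17:50-19:00 (subtract 3h to convert from UTC+3).
Jun in UTC: 09:50-12:25, 14:15-16:25, 17:55-19:00 (add 6h to convert from UTC-6).
Sven ∩ Zubin: 09:25-12:40, 15:05-16:25.
Sven ∩ Zubin ∩ Priya: 10:45-12:40, 15:05-16:25.
Sven ∩ Zubin ∩ Priya ∩ Viktor: 10:45-12:40, 15:05-16:25.
Sven ∩ Zubin ∩ Priya ∩ Viktor ∩ Jun: 10:45-12:25, 15:05-16:25.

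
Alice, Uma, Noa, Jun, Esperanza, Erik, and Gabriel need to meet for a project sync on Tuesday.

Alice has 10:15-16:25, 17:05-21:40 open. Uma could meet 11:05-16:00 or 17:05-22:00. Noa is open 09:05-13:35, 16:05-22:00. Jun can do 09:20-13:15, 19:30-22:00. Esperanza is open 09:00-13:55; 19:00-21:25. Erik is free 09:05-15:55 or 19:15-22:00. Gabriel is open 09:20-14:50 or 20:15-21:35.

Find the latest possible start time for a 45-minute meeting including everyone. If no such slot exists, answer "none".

20:40

Alice ∩ Uma: 11:05-16:00, 17:05-21:40.
Alice ∩ Uma ∩ Noa: 11:05-13:35, 17:05-21:40.
Alice ∩ Uma ∩ Noa ∩ Jun: 11:05-13:15, 19:30-21:40.
Alice ∩ Uma ∩ Noa ∩ Jun ∩ Esperanza: 11:05-13:15, 19:30-21:25.
Alice ∩ Uma ∩ Noa ∩ Jun ∩ Esperanza ∩ Erik: 11:05-13:15, 19:30-21:25.
Alice ∩ Uma ∩ Noa ∩ Jun ∩ Esperanza ∩ Erik ∩ Gabriel: 11:05-13:15, 20:15-21:25.
The last common window of at least 45 minutes is 20:15-21:25; a 45-minute meeting can start as late as 20:40 and still end by 21:25.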